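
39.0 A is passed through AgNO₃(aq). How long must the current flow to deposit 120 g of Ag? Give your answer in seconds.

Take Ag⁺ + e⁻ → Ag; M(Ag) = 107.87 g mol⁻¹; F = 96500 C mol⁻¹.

n(Ag) = m/M = 120 / 107.87 = 1.112 mol.
Each Ag atom requires 1 electron, so n(e⁻) = 1 × 1.112 = 1.112 mol.
Q = n(e⁻)·F = 1.112 × 96500 = 107400 C.
t = Q/I = 107400 / 39.00 A = 2753 s.

2750 s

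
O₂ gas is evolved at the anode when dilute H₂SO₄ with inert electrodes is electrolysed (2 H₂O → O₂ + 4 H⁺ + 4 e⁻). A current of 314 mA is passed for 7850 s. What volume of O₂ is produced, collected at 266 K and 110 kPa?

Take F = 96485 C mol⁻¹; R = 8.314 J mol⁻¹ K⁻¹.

0.128 L

Q = I·t = 0.3140 A × 7850.0 s = 2465 C.
n(e⁻) = Q/F = 2465 / 96485 = 0.02555 mol.
4 electrons are transferred per O₂ molecule, so n(O₂) = 0.02555 / 4 = 0.006387 mol.
V = nRT/P = (0.006387 × 8.314 × 266) / (110 × 10³ Pa) = 1.28 × 10⁻⁴ m³ = 0.128 L.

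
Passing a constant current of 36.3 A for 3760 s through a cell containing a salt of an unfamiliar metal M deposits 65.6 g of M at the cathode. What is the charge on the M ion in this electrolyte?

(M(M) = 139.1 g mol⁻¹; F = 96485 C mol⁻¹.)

Q = I·t = 36.30 A × 3760.0 s = 136500 C, so n(e⁻) = 136500/96485 = 1.415 mol.
n(M) deposited = 65.6 / 139.1 = 0.4716 mol.
Electrons per atom = n(e⁻)/n(M) = 1.415 / 0.4716 = 3.00 ≈ 3, so the ion is M³⁺.

+3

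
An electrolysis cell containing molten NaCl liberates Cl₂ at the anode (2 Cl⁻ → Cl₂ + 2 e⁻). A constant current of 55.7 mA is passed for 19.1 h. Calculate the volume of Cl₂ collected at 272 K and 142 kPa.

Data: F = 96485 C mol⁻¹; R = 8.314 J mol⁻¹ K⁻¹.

0.316 L

Q = I·t = 0.05570 A × 68760 s = 3830 C.
n(e⁻) = Q/F = 3830 / 96485 = 0.03969 mol.
2 electrons are transferred per Cl₂ molecule, so n(Cl₂) = 0.03969 / 2 = 0.01985 mol.
V = nRT/P = (0.01985 × 8.314 × 272) / (142 × 10³ Pa) = 3.16 × 10⁻⁴ m³ = 0.316 L.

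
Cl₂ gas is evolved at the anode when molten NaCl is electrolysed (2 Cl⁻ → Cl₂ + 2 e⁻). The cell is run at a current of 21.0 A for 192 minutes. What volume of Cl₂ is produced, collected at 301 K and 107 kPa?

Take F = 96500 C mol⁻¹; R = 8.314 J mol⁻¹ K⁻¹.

29.3 L

Q = I·t = 21.00 A × 11520 s = 241900 C.
n(e⁻) = Q/F = 241900 / 96500 = 2.507 mol.
2 electrons are transferred per Cl₂ molecule, so n(Cl₂) = 2.507 / 2 = 1.253 mol.
V = nRT/P = (1.253 × 8.314 × 301) / (107 × 10³ Pa) = 0.0293 m³ = 29.3 L.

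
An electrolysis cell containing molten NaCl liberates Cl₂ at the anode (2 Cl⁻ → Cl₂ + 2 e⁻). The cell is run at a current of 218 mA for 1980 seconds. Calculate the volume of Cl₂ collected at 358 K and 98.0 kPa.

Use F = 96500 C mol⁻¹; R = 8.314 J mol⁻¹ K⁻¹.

Q = I·t = 0.2180 A × 1980.0 s = 431.6 C.
n(e⁻) = Q/F = 431.6 / 96500 = 0.004473 mol.
2 electrons are transferred per Cl₂ molecule, so n(Cl₂) = 0.004473 / 2 = 0.002236 mol.
V = nRT/P = (0.002236 × 8.314 × 358) / (98.0 × 10³ Pa) = 6.79 × 10⁻⁵ m³ = 0.0679 L.

0.0679 L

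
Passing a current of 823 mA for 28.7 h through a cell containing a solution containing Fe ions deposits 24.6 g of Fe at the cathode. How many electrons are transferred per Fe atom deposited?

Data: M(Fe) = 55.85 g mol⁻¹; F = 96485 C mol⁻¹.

Q = I·t = 0.8230 A × 103320 s = 85030 C, so n(e⁻) = 85030/96485 = 0.8813 mol.
n(Fe) deposited = 24.6 / 55.85 = 0.4405 mol.
Electrons per atom = n(e⁻)/n(Fe) = 0.8813 / 0.4405 = 2.00 ≈ 2, so the ion is Fe²⁺.

2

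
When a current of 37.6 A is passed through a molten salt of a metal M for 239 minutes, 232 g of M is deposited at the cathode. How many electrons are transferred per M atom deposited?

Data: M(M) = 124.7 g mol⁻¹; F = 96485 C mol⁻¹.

Q = I·t = 37.60 A × 14340 s = 539200 C, so n(e⁻) = 539200/96485 = 5.588 mol.
n(M) deposited = 232 / 124.7 = 1.860 mol.
Electrons per atom = n(e⁻)/n(M) = 5.588 / 1.860 = 3.00 ≈ 3, so the ion is M³⁺.

3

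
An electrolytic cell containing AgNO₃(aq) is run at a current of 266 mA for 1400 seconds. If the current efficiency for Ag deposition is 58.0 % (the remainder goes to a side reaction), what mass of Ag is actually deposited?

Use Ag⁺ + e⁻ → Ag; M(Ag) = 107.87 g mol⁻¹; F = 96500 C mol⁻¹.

Q = I·t = 0.2660 × 1400.0 = 372.4 C.
n(e⁻) = 372.4/96500 = 0.003859 mol; theoretically n(Ag) = 0.003859/1 = 0.003859 mol, m_theo = 0.4163 g.
At 58.0 % efficiency, m_actual = 0.580 × 0.4163 = 0.241 g.

0.241 g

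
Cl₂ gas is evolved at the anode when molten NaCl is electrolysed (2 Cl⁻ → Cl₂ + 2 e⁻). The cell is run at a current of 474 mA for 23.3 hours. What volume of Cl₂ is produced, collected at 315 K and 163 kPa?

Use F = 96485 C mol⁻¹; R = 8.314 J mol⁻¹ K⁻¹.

3.31 L

Q = I·t = 0.4740 A × 83880 s = 39760 C.
n(e⁻) = Q/F = 39760 / 96485 = 0.4121 mol.
2 electrons are transferred per Cl₂ molecule, so n(Cl₂) = 0.4121 / 2 = 0.2060 mol.
V = nRT/P = (0.2060 × 8.314 × 315) / (163 × 10³ Pa) = 0.00331 m³ = 3.31 L.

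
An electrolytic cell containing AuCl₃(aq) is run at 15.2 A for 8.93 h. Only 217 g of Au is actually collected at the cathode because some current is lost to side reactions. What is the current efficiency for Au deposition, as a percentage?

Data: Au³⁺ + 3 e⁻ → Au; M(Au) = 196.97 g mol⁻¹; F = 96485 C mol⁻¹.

Q = I·t = 15.20 × 32148 = 488600 C; n(e⁻) = 488600/96485 = 5.065 mol.
Theoretical n(Au) = n(e⁻)/3 = 1.688 mol, i.e. m_theo = 1.688 × 196.97 = 332.5 g.
Efficiency = m_actual / m_theo = 217 / 332.5 = 65.3 %.

65.3 %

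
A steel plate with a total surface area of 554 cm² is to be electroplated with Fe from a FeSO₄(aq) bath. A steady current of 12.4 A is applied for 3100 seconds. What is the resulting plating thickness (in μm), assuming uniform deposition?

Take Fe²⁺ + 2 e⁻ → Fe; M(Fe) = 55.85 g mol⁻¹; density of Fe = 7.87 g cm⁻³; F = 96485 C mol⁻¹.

Q = I·t = 12.40 × 3100.0 = 38440 C; n(e⁻) = 0.3984 mol.
n(Fe) = n(e⁻)/2 = 0.1992 mol, so m = 0.1992 × 55.85 = 11.13 g.
Volume = m/ρ = 11.13 / 7.87 = 1.414 cm³.
Thickness = V/A = 1.414 / 554 = 0.00255 cm = 25.5 μm.

25.5 μm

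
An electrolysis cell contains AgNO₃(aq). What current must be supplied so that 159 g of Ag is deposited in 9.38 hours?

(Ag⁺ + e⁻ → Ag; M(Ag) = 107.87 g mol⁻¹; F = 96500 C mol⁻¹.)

n(Ag) = 159 / 107.87 = 1.474 mol.
n(e⁻) = 1 × 1.474 = 1.474 mol.
Q = n(e⁻)·F = 1.474 × 96500 = 142200 C.
I = Q/t = 142200 / 33768 s = 4.21 A.

4.21 A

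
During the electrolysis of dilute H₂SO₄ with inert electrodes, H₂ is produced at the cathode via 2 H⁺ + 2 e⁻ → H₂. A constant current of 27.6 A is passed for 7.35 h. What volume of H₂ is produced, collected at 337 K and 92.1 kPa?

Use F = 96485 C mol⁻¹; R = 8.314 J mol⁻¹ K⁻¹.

Q = I·t = 27.60 A × 26460 s = 730300 C.
n(e⁻) = Q/F = 730300 / 96485 = 7.569 mol.
2 electrons are transferred per H₂ molecule, so n(H₂) = 7.569 / 2 = 3.785 mol.
V = nRT/P = (3.785 × 8.314 × 337) / (92.1 × 10³ Pa) = 0.115 m³ = 115 L.

115 L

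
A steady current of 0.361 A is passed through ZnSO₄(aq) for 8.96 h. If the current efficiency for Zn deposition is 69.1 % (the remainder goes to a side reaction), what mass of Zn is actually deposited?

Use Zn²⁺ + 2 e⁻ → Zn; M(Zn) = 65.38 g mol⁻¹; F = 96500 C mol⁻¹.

2.73 g

Q = I·t = 0.3610 × 32256 = 11640 C.
n(e⁻) = 11640/96500 = 0.1207 mol; theoretically n(Zn) = 0.1207/2 = 0.06033 mol, m_theo = 3.945 g.
At 69.1 % efficiency, m_actual = 0.691 × 3.945 = 2.73 g.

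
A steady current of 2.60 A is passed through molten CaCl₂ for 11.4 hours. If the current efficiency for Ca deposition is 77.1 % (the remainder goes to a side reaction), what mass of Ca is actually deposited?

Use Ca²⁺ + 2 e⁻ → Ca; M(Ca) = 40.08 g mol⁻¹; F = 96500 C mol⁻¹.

17.1 g

Q = I·t = 2.600 × 41040 = 106700 C.
n(e⁻) = 106700/96500 = 1.106 mol; theoretically n(Ca) = 1.106/2 = 0.5529 mol, m_theo = 22.16 g.
At 77.1 % efficiency, m_actual = 0.771 × 22.16 = 17.1 g.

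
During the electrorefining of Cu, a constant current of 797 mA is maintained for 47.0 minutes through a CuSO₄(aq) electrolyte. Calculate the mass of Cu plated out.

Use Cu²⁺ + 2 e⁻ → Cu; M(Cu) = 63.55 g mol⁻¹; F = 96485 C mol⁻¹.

Q = I·t = 0.7970 A × 2820.0 s = 2248 C.
n(e⁻) = Q/F = 2248 / 96485 = 0.02329 mol.
Cu²⁺ + 2 e⁻ → Cu, so n(Cu) = n(e⁻)/2 = 0.01165 mol.
m = n·M = 0.01165 × 63.55 = 0.740 g.

0.740 g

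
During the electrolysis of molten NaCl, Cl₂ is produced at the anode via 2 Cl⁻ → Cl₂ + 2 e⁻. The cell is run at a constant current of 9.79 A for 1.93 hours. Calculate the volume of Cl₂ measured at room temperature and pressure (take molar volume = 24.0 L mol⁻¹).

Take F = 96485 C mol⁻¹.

Q = I·t = 9.790 A × 6948.0 s = 68020 C.
n(e⁻) = Q/F = 68020 / 96485 = 0.7050 mol.
2 electrons are transferred per Cl₂ molecule, so n(Cl₂) = 0.7050 / 2 = 0.3525 mol.
V = n × V_m = 0.3525 × 24.0 = 8.46 L.

8.46 L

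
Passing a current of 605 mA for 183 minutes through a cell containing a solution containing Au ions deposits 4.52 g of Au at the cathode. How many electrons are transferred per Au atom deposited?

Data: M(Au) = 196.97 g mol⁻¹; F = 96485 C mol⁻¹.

3

Q = I·t = 0.6050 A × 10980 s = 6643 C, so n(e⁻) = 6643/96485 = 0.06885 mol.
n(Au) deposited = 4.52 / 196.97 = 0.02295 mol.
Electrons per atom = n(e⁻)/n(Au) = 0.06885 / 0.02295 = 3.00 ≈ 3, so the ion is Au³⁺.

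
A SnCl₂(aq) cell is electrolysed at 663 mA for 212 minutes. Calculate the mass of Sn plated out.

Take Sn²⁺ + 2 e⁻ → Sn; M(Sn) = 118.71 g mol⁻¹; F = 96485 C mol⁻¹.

5.19 g

Q = I·t = 0.6630 A × 12720 s = 8433 C.
n(e⁻) = Q/F = 8433 / 96485 = 0.08741 mol.
Sn²⁺ + 2 e⁻ → Sn, so n(Sn) = n(e⁻)/2 = 0.04370 mol.
m = n·M = 0.04370 × 118.71 = 5.19 g.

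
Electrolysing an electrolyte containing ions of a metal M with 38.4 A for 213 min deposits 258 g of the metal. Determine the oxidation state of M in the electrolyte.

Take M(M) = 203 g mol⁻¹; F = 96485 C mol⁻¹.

+4

Q = I·t = 38.40 A × 12780 s = 490800 C, so n(e⁻) = 490800/96485 = 5.086 mol.
n(M) deposited = 258 / 203 = 1.271 mol.
Electrons per atom = n(e⁻)/n(M) = 5.086 / 1.271 = 4.00 ≈ 4, so the ion is M⁴⁺.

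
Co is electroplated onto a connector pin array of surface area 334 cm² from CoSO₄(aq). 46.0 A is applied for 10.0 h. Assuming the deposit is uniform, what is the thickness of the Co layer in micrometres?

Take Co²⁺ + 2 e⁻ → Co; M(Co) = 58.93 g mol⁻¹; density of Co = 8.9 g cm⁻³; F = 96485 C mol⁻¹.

Q = I·t = 46.00 × 36000 = 1656000 C; n(e⁻) = 17.16 mol.
n(Co) = n(e⁻)/2 = 8.582 mol, so m = 8.582 × 58.93 = 505.7 g.
Volume = m/ρ = 505.7 / 8.9 = 56.82 cm³.
Thickness = V/A = 56.82 / 334 = 0.170 cm = 1700 μm.

1700 μm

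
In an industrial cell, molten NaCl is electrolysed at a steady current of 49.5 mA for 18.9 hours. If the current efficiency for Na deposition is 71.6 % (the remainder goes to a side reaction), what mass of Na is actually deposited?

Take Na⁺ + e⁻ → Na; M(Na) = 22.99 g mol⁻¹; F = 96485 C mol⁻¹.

0.575 g

Q = I·t = 0.04950 × 68040 = 3368 C.
n(e⁻) = 3368/96485 = 0.03491 mol; theoretically n(Na) = 0.03491/1 = 0.03491 mol, m_theo = 0.8025 g.
At 71.6 % efficiency, m_actual = 0.716 × 0.8025 = 0.575 g.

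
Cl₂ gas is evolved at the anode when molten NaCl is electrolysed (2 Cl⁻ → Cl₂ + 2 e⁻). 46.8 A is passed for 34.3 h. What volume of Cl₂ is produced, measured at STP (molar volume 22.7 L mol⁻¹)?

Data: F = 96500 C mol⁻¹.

680 L

Q = I·t = 46.80 A × 123480 s = 5779000 C.
n(e⁻) = Q/F = 5779000 / 96500 = 59.88 mol.
2 electrons are transferred per Cl₂ molecule, so n(Cl₂) = 59.88 / 2 = 29.94 mol.
V = n × V_m = 29.94 × 22.7 = 680 L.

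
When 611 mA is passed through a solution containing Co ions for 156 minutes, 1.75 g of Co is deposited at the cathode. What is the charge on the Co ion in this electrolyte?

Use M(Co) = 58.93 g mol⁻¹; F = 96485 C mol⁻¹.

+2

Q = I·t = 0.6110 A × 9360.0 s = 5719 C, so n(e⁻) = 5719/96485 = 0.05927 mol.
n(Co) deposited = 1.75 / 58.93 = 0.02970 mol.
Electrons per atom = n(e⁻)/n(Co) = 0.05927 / 0.02970 = 2.00 ≈ 2, so the ion is Co²⁺.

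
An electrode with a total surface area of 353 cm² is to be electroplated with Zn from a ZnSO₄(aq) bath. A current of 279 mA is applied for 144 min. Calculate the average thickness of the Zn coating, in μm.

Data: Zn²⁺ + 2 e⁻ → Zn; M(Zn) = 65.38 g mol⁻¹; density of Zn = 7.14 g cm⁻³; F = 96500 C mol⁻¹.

3.24 μm

Q = I·t = 0.2790 × 8640.0 = 2411 C; n(e⁻) = 0.02498 mol.
n(Zn) = n(e⁻)/2 = 0.01249 mol, so m = 0.01249 × 65.38 = 0.8166 g.
Volume = m/ρ = 0.8166 / 7.14 = 0.1144 cm³.
Thickness = V/A = 0.1144 / 353 = 3.24 × 10⁻⁴ cm = 3.24 μm.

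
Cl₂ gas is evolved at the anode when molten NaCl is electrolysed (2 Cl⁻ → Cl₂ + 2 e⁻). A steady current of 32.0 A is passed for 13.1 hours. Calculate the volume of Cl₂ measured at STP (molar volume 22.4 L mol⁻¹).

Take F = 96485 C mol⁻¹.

175 L

Q = I·t = 32.00 A × 47160 s = 1509000 C.
n(e⁻) = Q/F = 1509000 / 96485 = 15.64 mol.
2 electrons are transferred per Cl₂ molecule, so n(Cl₂) = 15.64 / 2 = 7.820 mol.
V = n × V_m = 7.820 × 22.4 = 175 L.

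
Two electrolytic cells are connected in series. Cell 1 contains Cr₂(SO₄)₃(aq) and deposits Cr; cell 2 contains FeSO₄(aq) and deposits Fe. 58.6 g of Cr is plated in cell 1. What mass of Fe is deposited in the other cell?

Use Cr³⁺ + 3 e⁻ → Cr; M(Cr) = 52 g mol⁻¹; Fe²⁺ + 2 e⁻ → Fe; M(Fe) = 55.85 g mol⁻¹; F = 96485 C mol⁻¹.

94.4 g

n(Cr) = 58.6 / 52 = 1.127 mol.
Since Cr³⁺ + 3 e⁻ → Cr, n(e⁻) passed = 3 × 1.127 = 3.381 mol.
Cells in series carry the same charge, so the same 3.381 mol of electrons passes through cell 2.
Fe²⁺ + 2 e⁻ → Fe, so n(Fe) = 3.381 / 2 = 1.690 mol.
m(Fe) = 1.690 × 55.85 = 94.4 g.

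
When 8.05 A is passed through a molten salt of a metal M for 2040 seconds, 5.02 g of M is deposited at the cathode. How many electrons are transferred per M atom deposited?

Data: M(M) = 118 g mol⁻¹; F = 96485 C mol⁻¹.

Q = I·t = 8.050 A × 2040.0 s = 16420 C, so n(e⁻) = 16420/96485 = 0.1702 mol.
n(M) deposited = 5.02 / 118 = 0.04254 mol.
Electrons per atom = n(e⁻)/n(M) = 0.1702 / 0.04254 = 4.00 ≈ 4, so the ion is M⁴⁺.

4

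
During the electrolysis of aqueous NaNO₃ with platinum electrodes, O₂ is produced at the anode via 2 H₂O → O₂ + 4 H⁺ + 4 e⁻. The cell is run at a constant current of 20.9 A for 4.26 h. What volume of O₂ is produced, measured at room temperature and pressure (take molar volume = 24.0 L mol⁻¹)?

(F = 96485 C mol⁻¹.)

Q = I·t = 20.90 A × 15336 s = 320500 C.
n(e⁻) = Q/F = 320500 / 96485 = 3.322 mol.
4 electrons are transferred per O₂ molecule, so n(O₂) = 3.322 / 4 = 0.8305 mol.
V = n × V_m = 0.8305 × 24.0 = 19.9 L.

19.9 L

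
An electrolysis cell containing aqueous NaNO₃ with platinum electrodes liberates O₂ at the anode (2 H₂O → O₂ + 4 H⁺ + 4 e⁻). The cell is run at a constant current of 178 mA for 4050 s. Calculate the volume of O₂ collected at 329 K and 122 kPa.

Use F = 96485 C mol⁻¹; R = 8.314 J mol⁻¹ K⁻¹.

0.0419 L

Q = I·t = 0.1780 A × 4050.0 s = 720.9 C.
n(e⁻) = Q/F = 720.9 / 96485 = 0.007472 mol.
4 electrons are transferred per O₂ molecule, so n(O₂) = 0.007472 / 4 = 0.001868 mol.
V = nRT/P = (0.001868 × 8.314 × 329) / (122 × 10³ Pa) = 4.19 × 10⁻⁵ m³ = 0.0419 L.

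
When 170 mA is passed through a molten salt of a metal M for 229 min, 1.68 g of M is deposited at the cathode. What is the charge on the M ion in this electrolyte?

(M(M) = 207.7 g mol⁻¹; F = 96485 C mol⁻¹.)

+3

Q = I·t = 0.1700 A × 13740 s = 2336 C, so n(e⁻) = 2336/96485 = 0.02421 mol.
n(M) deposited = 1.68 / 207.7 = 0.008089 mol.
Electrons per atom = n(e⁻)/n(M) = 0.02421 / 0.008089 = 2.99 ≈ 3, so the ion is M³⁺.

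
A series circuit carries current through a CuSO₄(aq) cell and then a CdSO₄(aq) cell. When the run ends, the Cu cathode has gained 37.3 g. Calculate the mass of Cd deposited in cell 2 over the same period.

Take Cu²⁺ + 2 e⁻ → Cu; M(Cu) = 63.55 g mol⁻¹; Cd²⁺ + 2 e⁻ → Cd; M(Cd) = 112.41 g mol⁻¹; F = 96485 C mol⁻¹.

n(Cu) = 37.3 / 63.55 = 0.5869 mol.
Since Cu²⁺ + 2 e⁻ → Cu, n(e⁻) passed = 2 × 0.5869 = 1.174 mol.
Cells in series carry the same charge, so the same 1.174 mol of electrons passes through cell 2.
Cd²⁺ + 2 e⁻ → Cd, so n(Cd) = 1.174 / 2 = 0.5869 mol.
m(Cd) = 0.5869 × 112.41 = 66.0 g.

66.0 g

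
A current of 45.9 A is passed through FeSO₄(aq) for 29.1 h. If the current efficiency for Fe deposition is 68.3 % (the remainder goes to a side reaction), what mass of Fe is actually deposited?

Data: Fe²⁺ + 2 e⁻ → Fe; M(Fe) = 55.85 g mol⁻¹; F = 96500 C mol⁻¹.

950 g

Q = I·t = 45.90 × 104760 = 4808000 C.
n(e⁻) = 4808000/96500 = 49.83 mol; theoretically n(Fe) = 49.83/2 = 24.91 mol, m_theo = 1391 g.
At 68.3 % efficiency, m_actual = 0.683 × 1391 = 950 g.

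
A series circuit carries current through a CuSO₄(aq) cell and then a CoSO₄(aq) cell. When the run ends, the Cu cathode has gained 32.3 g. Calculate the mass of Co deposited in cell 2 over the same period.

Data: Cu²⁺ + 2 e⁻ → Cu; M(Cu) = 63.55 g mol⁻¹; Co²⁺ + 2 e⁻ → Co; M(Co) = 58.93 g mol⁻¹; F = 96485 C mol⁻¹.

30.0 g

n(Cu) = 32.3 / 63.55 = 0.5083 mol.
Since Cu²⁺ + 2 e⁻ → Cu, n(e⁻) passed = 2 × 0.5083 = 1.017 mol.
Cells in series carry the same charge, so the same 1.017 mol of electrons passes through cell 2.
Co²⁺ + 2 e⁻ → Co, so n(Co) = 1.017 / 2 = 0.5083 mol.
m(Co) = 0.5083 × 58.93 = 30.0 g.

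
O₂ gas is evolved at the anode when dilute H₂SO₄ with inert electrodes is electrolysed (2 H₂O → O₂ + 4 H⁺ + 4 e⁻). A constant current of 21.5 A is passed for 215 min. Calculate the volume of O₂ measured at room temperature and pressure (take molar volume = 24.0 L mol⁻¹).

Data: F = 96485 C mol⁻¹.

Q = I·t = 21.50 A × 12900 s = 277400 C.
n(e⁻) = Q/F = 277400 / 96485 = 2.875 mol.
4 electrons are transferred per O₂ molecule, so n(O₂) = 2.875 / 4 = 0.7186 mol.
V = n × V_m = 0.7186 × 24.0 = 17.2 L.

17.2 L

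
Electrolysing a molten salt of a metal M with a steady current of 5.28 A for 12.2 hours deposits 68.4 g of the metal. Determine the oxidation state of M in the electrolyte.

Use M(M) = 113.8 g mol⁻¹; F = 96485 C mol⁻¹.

+4

Q = I·t = 5.280 A × 43920 s = 231900 C, so n(e⁻) = 231900/96485 = 2.403 mol.
n(M) deposited = 68.4 / 113.8 = 0.6011 mol.
Electrons per atom = n(e⁻)/n(M) = 2.403 / 0.6011 = 4.00 ≈ 4, so the ion is M⁴⁺.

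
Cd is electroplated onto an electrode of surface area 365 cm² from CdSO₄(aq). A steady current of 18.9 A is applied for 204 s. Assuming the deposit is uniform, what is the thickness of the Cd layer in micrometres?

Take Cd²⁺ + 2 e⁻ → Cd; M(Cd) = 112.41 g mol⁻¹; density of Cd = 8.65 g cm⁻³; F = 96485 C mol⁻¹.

7.11 μm

Q = I·t = 18.90 × 204.00 = 3856 C; n(e⁻) = 0.03996 mol.
n(Cd) = n(e⁻)/2 = 0.01998 mol, so m = 0.01998 × 112.41 = 2.246 g.
Volume = m/ρ = 2.246 / 8.65 = 0.2597 cm³.
Thickness = V/A = 0.2597 / 365 = 7.11 × 10⁻⁴ cm = 7.11 μm.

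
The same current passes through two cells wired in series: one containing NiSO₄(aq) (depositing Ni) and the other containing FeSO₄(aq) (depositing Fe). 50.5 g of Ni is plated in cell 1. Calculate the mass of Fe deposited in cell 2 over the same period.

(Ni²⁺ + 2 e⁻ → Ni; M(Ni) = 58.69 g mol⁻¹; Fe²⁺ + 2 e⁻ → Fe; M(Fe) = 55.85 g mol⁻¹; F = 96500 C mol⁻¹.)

48.1 g

n(Ni) = 50.5 / 58.69 = 0.8605 mol.
Since Ni²⁺ + 2 e⁻ → Ni, n(e⁻) passed = 2 × 0.8605 = 1.721 mol.
Cells in series carry the same charge, so the same 1.721 mol of electrons passes through cell 2.
Fe²⁺ + 2 e⁻ → Fe, so n(Fe) = 1.721 / 2 = 0.8605 mol.
m(Fe) = 0.8605 × 55.85 = 48.1 g.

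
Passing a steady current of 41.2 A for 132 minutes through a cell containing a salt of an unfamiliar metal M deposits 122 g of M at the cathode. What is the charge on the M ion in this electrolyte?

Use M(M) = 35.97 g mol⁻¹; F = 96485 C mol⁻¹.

+1

Q = I·t = 41.20 A × 7920.0 s = 326300 C, so n(e⁻) = 326300/96485 = 3.382 mol.
n(M) deposited = 122 / 35.97 = 3.392 mol.
Electrons per atom = n(e⁻)/n(M) = 3.382 / 3.392 = 0.997 ≈ 1, so the ion is M⁺.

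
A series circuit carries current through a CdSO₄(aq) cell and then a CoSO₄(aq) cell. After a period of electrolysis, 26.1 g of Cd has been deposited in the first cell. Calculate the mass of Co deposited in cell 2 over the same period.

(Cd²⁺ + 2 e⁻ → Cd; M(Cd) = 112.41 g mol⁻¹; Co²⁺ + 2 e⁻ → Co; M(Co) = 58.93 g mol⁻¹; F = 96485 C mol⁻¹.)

13.7 g

n(Cd) = 26.1 / 112.41 = 0.2322 mol.
Since Cd²⁺ + 2 e⁻ → Cd, n(e⁻) passed = 2 × 0.2322 = 0.4644 mol.
Cells in series carry the same charge, so the same 0.4644 mol of electrons passes through cell 2.
Co²⁺ + 2 e⁻ → Co, so n(Co) = 0.4644 / 2 = 0.2322 mol.
m(Co) = 0.2322 × 58.93 = 13.7 g.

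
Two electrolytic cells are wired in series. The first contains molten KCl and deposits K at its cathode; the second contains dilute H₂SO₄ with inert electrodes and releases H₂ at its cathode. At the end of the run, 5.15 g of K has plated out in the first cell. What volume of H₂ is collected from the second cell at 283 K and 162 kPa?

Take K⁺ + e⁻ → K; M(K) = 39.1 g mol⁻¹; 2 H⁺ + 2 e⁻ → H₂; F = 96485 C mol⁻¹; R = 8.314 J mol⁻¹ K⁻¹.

n(K) = 5.15 / 39.1 = 0.1317 mol, so n(e⁻) = 1 × 0.1317 = 0.1317 mol.
The cells are in series, so the same 0.1317 mol of electrons passes through the second cell.
2 H⁺ + 2 e⁻ → H₂ — 2 mol e⁻ per mol H₂, so n(H₂) = 0.1317/2 = 0.06586 mol.
V = nRT/P = (0.06586 × 8.314 × 283) / (162 × 10³) = 9.56 × 10⁻⁴ m³ = 0.956 L.

0.956 L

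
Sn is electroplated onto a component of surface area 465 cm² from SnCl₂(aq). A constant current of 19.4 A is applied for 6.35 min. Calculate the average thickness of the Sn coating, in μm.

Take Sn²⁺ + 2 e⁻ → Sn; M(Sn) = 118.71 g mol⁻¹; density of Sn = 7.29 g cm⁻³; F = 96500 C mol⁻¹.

Q = I·t = 19.40 × 381.00 = 7391 C; n(e⁻) = 0.07659 mol.
n(Sn) = n(e⁻)/2 = 0.03830 mol, so m = 0.03830 × 118.71 = 4.546 g.
Volume = m/ρ = 4.546 / 7.29 = 0.6236 cm³.
Thickness = V/A = 0.6236 / 465 = 0.00134 cm = 13.4 μm.

13.4 μm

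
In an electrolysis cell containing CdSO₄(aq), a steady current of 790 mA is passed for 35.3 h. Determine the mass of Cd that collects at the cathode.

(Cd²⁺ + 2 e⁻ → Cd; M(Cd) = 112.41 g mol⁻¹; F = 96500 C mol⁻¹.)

58.5 g

Q = I·t = 0.7900 A × 127080 s = 100400 C.
n(e⁻) = Q/F = 100400 / 96500 = 1.040 mol.
Cd²⁺ + 2 e⁻ → Cd, so n(Cd) = n(e⁻)/2 = 0.5202 mol.
m = n·M = 0.5202 × 112.41 = 58.5 g.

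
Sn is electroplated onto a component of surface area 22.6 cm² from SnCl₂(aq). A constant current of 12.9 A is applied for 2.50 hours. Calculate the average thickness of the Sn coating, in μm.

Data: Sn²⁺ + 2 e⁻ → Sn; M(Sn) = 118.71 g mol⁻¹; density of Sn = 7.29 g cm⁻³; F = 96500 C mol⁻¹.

Q = I·t = 12.90 × 9000.0 = 116100 C; n(e⁻) = 1.203 mol.
n(Sn) = n(e⁻)/2 = 0.6016 mol, so m = 0.6016 × 118.71 = 71.41 g.
Volume = m/ρ = 71.41 / 7.29 = 9.796 cm³.
Thickness = V/A = 9.796 / 22.6 = 0.433 cm = 4330 μm.

4330 μm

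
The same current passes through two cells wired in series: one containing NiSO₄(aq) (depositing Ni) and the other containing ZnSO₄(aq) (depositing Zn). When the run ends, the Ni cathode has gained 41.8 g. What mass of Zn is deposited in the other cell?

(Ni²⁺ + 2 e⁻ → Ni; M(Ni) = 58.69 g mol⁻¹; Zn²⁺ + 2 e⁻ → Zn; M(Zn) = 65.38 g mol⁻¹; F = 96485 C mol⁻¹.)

n(Ni) = 41.8 / 58.69 = 0.7122 mol.
Since Ni²⁺ + 2 e⁻ → Ni, n(e⁻) passed = 2 × 0.7122 = 1.424 mol.
Cells in series carry the same charge, so the same 1.424 mol of electrons passes through cell 2.
Zn²⁺ + 2 e⁻ → Zn, so n(Zn) = 1.424 / 2 = 0.7122 mol.
m(Zn) = 0.7122 × 65.38 = 46.6 g.

46.6 g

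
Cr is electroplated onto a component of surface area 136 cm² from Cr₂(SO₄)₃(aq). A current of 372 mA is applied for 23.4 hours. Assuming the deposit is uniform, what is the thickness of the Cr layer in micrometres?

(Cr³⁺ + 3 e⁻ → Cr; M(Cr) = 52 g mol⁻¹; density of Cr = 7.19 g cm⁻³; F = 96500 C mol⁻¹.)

Q = I·t = 0.3720 × 84240 = 31340 C; n(e⁻) = 0.3247 mol.
n(Cr) = n(e⁻)/3 = 0.1082 mol, so m = 0.1082 × 52 = 5.629 g.
Volume = m/ρ = 5.629 / 7.19 = 0.7829 cm³.
Thickness = V/A = 0.7829 / 136 = 0.00576 cm = 57.6 μm.

57.6 μm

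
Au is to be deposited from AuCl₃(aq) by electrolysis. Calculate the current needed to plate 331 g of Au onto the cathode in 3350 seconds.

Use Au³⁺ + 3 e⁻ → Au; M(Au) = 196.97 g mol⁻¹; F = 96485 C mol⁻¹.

145 A

n(Au) = 331 / 196.97 = 1.680 mol.
n(e⁻) = 3 × 1.680 = 5.041 mol.
Q = n(e⁻)·F = 5.041 × 96485 = 486400 C.
I = Q/t = 486400 / 3350.0 s = 145 A.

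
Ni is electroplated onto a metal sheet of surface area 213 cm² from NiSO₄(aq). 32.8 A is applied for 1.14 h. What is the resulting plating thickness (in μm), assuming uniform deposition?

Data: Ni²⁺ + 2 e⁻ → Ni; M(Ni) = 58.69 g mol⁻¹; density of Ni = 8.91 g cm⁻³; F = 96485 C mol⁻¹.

216 μm

Q = I·t = 32.80 × 4104.0 = 134600 C; n(e⁻) = 1.395 mol.
n(Ni) = n(e⁻)/2 = 0.6976 mol, so m = 0.6976 × 58.69 = 40.94 g.
Volume = m/ρ = 40.94 / 8.91 = 4.595 cm³.
Thickness = V/A = 4.595 / 213 = 0.0216 cm = 216 μm.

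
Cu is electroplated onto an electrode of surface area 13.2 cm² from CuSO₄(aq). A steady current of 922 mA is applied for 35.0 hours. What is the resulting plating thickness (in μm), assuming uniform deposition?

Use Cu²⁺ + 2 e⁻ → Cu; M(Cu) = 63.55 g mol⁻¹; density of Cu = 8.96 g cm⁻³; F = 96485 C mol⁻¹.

3230 μm

Q = I·t = 0.9220 × 126000 = 116200 C; n(e⁻) = 1.204 mol.
n(Cu) = n(e⁻)/2 = 0.6020 mol, so m = 0.6020 × 63.55 = 38.26 g.
Volume = m/ρ = 38.26 / 8.96 = 4.270 cm³.
Thickness = V/A = 4.270 / 13.2 = 0.323 cm = 3230 μm.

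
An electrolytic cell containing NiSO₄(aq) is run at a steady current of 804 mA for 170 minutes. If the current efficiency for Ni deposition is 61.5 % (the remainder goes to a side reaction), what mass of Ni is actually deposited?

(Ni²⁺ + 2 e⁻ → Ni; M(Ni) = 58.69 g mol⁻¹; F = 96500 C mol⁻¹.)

Q = I·t = 0.8040 × 10200 = 8201 C.
n(e⁻) = 8201/96500 = 0.08498 mol; theoretically n(Ni) = 0.08498/2 = 0.04249 mol, m_theo = 2.494 g.
At 61.5 % efficiency, m_actual = 0.615 × 2.494 = 1.53 g.

1.53 g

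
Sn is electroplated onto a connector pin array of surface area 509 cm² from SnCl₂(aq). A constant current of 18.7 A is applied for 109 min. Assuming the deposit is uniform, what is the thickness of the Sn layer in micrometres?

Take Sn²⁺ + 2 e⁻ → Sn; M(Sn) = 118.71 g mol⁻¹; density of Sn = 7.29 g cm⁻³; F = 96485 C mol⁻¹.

Q = I·t = 18.70 × 6540.0 = 122300 C; n(e⁻) = 1.268 mol.
n(Sn) = n(e⁻)/2 = 0.6338 mol, so m = 0.6338 × 118.71 = 75.23 g.
Volume = m/ρ = 75.23 / 7.29 = 10.32 cm³.
Thickness = V/A = 10.32 / 509 = 0.0203 cm = 203 μm.

203 μm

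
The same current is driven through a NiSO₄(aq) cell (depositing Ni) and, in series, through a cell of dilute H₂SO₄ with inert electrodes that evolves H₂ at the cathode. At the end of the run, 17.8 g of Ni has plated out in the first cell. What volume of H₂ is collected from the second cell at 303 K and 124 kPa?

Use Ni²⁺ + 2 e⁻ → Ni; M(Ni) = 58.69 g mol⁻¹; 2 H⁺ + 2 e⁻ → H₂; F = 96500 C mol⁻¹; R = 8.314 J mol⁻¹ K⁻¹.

6.16 L

n(Ni) = 17.8 / 58.69 = 0.3033 mol, so n(e⁻) = 2 × 0.3033 = 0.6066 mol.
The cells are in series, so the same 0.6066 mol of electrons passes through the second cell.
2 H⁺ + 2 e⁻ → H₂ — 2 mol e⁻ per mol H₂, so n(H₂) = 0.6066/2 = 0.3033 mol.
V = nRT/P = (0.3033 × 8.314 × 303) / (124 × 10³) = 0.00616 m³ = 6.16 L.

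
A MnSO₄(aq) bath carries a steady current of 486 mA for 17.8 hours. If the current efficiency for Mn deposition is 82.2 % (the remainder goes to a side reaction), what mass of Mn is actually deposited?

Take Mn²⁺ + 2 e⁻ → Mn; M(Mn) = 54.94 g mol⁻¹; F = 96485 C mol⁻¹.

Q = I·t = 0.4860 × 64080 = 31140 C.
n(e⁻) = 31140/96485 = 0.3228 mol; theoretically n(Mn) = 0.3228/2 = 0.1614 mol, m_theo = 8.867 g.
At 82.2 % efficiency, m_actual = 0.822 × 8.867 = 7.29 g.

7.29 g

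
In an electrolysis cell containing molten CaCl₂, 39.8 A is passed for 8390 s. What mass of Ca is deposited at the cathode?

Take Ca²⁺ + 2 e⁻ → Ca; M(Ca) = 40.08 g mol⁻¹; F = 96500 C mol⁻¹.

69.3 g

Q = I·t = 39.80 A × 8390.0 s = 333900 C.
n(e⁻) = Q/F = 333900 / 96500 = 3.460 mol.
Ca²⁺ + 2 e⁻ → Ca, so n(Ca) = n(e⁻)/2 = 1.730 mol.
m = n·M = 1.730 × 40.08 = 69.3 g.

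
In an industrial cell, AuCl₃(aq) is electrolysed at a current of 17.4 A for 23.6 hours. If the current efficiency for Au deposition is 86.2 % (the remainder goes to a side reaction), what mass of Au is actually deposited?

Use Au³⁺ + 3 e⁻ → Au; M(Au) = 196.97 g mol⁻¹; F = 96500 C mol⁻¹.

867 g

Q = I·t = 17.40 × 84960 = 1478000 C.
n(e⁻) = 1478000/96500 = 15.32 mol; theoretically n(Au) = 15.32/3 = 5.106 mol, m_theo = 1006 g.
At 86.2 % efficiency, m_actual = 0.862 × 1006 = 867 g.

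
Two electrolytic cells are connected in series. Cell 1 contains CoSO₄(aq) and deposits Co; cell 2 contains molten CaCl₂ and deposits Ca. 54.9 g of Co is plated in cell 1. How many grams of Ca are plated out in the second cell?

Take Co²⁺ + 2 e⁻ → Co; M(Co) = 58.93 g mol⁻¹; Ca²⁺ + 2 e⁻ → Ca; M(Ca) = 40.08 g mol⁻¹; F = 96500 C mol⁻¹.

n(Co) = 54.9 / 58.93 = 0.9316 mol.
Since Co²⁺ + 2 e⁻ → Co, n(e⁻) passed = 2 × 0.9316 = 1.863 mol.
Cells in series carry the same charge, so the same 1.863 mol of electrons passes through cell 2.
Ca²⁺ + 2 e⁻ → Ca, so n(Ca) = 1.863 / 2 = 0.9316 mol.
m(Ca) = 0.9316 × 40.08 = 37.3 g.

37.3 g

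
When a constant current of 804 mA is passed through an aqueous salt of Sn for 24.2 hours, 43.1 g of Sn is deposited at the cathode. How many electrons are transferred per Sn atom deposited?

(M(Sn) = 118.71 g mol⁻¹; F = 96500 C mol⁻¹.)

2

Q = I·t = 0.8040 A × 87120 s = 70040 C, so n(e⁻) = 70040/96500 = 0.7258 mol.
n(Sn) deposited = 43.1 / 118.71 = 0.3631 mol.
Electrons per atom = n(e⁻)/n(Sn) = 0.7258 / 0.3631 = 2.00 ≈ 2, so the ion is Sn²⁺.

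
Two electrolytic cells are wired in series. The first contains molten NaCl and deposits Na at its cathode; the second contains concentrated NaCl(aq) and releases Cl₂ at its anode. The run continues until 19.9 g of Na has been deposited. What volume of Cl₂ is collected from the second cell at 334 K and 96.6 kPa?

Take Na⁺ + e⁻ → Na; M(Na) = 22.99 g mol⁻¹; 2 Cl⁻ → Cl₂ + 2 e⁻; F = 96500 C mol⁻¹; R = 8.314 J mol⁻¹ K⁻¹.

n(Na) = 19.9 / 22.99 = 0.8656 mol, so n(e⁻) = 1 × 0.8656 = 0.8656 mol.
The cells are in series, so the same 0.8656 mol of electrons passes through the second cell.
2 Cl⁻ → Cl₂ + 2 e⁻ — 2 mol e⁻ per mol Cl₂, so n(Cl₂) = 0.8656/2 = 0.4328 mol.
V = nRT/P = (0.4328 × 8.314 × 334) / (96.6 × 10³) = 0.0124 m³ = 12.4 L.

12.4 L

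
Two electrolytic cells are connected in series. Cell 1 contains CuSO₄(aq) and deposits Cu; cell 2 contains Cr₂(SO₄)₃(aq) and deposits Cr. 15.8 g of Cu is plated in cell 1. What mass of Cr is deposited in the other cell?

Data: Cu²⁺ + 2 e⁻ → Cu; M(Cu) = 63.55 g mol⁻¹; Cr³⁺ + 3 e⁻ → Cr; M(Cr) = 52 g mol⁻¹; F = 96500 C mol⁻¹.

n(Cu) = 15.8 / 63.55 = 0.2486 mol.
Since Cu²⁺ + 2 e⁻ → Cu, n(e⁻) passed = 2 × 0.2486 = 0.4972 mol.
Cells in series carry the same charge, so the same 0.4972 mol of electrons passes through cell 2.
Cr³⁺ + 3 e⁻ → Cr, so n(Cr) = 0.4972 / 3 = 0.1657 mol.
m(Cr) = 0.1657 × 52 = 8.62 g.

8.62 g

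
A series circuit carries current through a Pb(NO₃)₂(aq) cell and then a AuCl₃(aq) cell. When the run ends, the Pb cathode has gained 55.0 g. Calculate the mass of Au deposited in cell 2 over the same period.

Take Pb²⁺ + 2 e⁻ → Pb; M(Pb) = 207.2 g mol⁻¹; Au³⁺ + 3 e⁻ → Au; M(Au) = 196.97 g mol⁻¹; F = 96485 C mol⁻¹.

n(Pb) = 55.0 / 207.2 = 0.2654 mol.
Since Pb²⁺ + 2 e⁻ → Pb, n(e⁻) passed = 2 × 0.2654 = 0.5309 mol.
Cells in series carry the same charge, so the same 0.5309 mol of electrons passes through cell 2.
Au³⁺ + 3 e⁻ → Au, so n(Au) = 0.5309 / 3 = 0.1770 mol.
m(Au) = 0.1770 × 196.97 = 34.9 g.

34.9 g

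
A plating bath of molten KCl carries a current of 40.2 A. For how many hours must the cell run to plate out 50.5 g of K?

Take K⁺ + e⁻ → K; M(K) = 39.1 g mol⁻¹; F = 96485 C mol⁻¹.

n(K) = m/M = 50.5 / 39.1 = 1.292 mol.
Each K atom requires 1 electron, so n(e⁻) = 1 × 1.292 = 1.292 mol.
Q = n(e⁻)·F = 1.292 × 96485 = 124600 C.
t = Q/I = 124600 / 40.20 A = 3100 s = 0.861 h.

0.861 h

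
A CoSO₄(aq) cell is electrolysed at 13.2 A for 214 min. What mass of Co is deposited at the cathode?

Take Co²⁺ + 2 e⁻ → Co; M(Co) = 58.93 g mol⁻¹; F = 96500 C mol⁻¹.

51.8 g

Q = I·t = 13.20 A × 12840 s = 169500 C.
n(e⁻) = Q/F = 169500 / 96500 = 1.756 mol.
Co²⁺ + 2 e⁻ → Co, so n(Co) = n(e⁻)/2 = 0.8782 mol.
m = n·M = 0.8782 × 58.93 = 51.8 g.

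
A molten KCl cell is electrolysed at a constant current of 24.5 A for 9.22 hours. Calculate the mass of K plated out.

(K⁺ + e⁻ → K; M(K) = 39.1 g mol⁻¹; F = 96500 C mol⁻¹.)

Q = I·t = 24.50 A × 33192 s = 813200 C.
n(e⁻) = Q/F = 813200 / 96500 = 8.427 mol.
K⁺ + e⁻ → K, so n(K) = n(e⁻)/1 = 8.427 mol.
m = n·M = 8.427 × 39.1 = 329 g.

329 g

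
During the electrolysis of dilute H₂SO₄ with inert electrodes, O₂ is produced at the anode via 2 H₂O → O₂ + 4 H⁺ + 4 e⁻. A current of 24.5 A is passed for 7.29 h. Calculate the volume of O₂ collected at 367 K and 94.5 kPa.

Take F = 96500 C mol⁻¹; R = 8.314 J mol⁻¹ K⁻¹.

Q = I·t = 24.50 A × 26244 s = 643000 C.
n(e⁻) = Q/F = 643000 / 96500 = 6.663 mol.
4 electrons are transferred per O₂ molecule, so n(O₂) = 6.663 / 4 = 1.666 mol.
V = nRT/P = (1.666 × 8.314 × 367) / (94.5 × 10³ Pa) = 0.0538 m³ = 53.8 L.

53.8 L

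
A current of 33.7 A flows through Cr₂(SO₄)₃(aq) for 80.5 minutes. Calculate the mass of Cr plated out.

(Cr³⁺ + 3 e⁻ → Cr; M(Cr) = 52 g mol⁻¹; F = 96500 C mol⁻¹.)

29.2 g

Q = I·t = 33.70 A × 4830.0 s = 162800 C.
n(e⁻) = Q/F = 162800 / 96500 = 1.687 mol.
Cr³⁺ + 3 e⁻ → Cr, so n(Cr) = n(e⁻)/3 = 0.5622 mol.
m = n·M = 0.5622 × 52 = 29.2 g.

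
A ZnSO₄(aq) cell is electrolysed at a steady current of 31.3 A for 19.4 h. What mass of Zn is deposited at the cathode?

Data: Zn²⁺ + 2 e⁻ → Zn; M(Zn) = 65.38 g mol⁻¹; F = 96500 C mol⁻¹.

Q = I·t = 31.30 A × 69840 s = 2186000 C.
n(e⁻) = Q/F = 2186000 / 96500 = 22.65 mol.
Zn²⁺ + 2 e⁻ → Zn, so n(Zn) = n(e⁻)/2 = 11.33 mol.
m = n·M = 11.33 × 65.38 = 741 g.

741 g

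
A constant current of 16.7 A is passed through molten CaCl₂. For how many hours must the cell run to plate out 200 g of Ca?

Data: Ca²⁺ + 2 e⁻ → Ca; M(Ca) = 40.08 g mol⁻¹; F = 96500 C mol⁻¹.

n(Ca) = m/M = 200 / 40.08 = 4.990 mol.
Each Ca atom requires 2 electrons, so n(e⁻) = 2 × 4.990 = 9.980 mol.
Q = n(e⁻)·F = 9.980 × 96500 = 963100 C.
t = Q/I = 963100 / 16.70 A = 57670 s = 16.0 h.

16.0 h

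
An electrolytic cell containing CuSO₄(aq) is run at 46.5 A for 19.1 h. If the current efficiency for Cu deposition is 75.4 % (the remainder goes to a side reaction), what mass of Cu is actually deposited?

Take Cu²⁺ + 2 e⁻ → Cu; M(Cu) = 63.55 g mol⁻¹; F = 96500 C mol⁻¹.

Q = I·t = 46.50 × 68760 = 3197000 C.
n(e⁻) = 3197000/96500 = 33.13 mol; theoretically n(Cu) = 33.13/2 = 16.57 mol, m_theo = 1053 g.
At 75.4 % efficiency, m_actual = 0.754 × 1053 = 794 g.

794 g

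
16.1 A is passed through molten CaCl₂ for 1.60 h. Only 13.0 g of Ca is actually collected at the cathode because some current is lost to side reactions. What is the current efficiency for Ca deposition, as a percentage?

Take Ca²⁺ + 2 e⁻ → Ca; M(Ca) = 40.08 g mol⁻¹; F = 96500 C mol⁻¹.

67.5 %

Q = I·t = 16.10 × 5760.0 = 92740 C; n(e⁻) = 92740/96500 = 0.9610 mol.
Theoretical n(Ca) = n(e⁻)/2 = 0.4805 mol, i.e. m_theo = 0.4805 × 40.08 = 19.26 g.
Efficiency = m_actual / m_theo = 13.0 / 19.26 = 67.5 %.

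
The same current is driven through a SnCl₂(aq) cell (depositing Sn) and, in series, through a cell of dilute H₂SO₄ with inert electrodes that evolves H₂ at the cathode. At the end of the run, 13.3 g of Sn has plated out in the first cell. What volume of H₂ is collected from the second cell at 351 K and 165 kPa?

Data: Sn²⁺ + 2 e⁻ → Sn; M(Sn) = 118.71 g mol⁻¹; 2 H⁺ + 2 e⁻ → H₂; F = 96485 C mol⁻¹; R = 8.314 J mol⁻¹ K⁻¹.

n(Sn) = 13.3 / 118.71 = 0.1120 mol, so n(e⁻) = 2 × 0.1120 = 0.2241 mol.
The cells are in series, so the same 0.2241 mol of electrons passes through the second cell.
2 H⁺ + 2 e⁻ → H₂ — 2 mol e⁻ per mol H₂, so n(H₂) = 0.2241/2 = 0.1120 mol.
V = nRT/P = (0.1120 × 8.314 × 351) / (165 × 10³) = 0.00198 m³ = 1.98 L.

1.98 L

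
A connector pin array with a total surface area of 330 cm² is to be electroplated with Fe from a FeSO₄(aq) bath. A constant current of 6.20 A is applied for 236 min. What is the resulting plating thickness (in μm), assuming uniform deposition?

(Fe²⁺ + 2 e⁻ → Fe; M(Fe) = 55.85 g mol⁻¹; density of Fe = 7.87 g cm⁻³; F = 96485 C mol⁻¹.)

97.8 μm

Q = I·t = 6.200 × 14160 = 87790 C; n(e⁻) = 0.9099 mol.
n(Fe) = n(e⁻)/2 = 0.4550 mol, so m = 0.4550 × 55.85 = 25.41 g.
Volume = m/ρ = 25.41 / 7.87 = 3.229 cm³.
Thickness = V/A = 3.229 / 330 = 0.00978 cm = 97.8 μm.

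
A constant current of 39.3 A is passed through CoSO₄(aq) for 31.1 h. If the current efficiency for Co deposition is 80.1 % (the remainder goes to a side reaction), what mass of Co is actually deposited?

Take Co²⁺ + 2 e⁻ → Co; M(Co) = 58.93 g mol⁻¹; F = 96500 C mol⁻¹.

1080 g

Q = I·t = 39.30 × 111960 = 4400000 C.
n(e⁻) = 4400000/96500 = 45.60 mol; theoretically n(Co) = 45.60/2 = 22.80 mol, m_theo = 1343 g.
At 80.1 % efficiency, m_actual = 0.801 × 1343 = 1080 g.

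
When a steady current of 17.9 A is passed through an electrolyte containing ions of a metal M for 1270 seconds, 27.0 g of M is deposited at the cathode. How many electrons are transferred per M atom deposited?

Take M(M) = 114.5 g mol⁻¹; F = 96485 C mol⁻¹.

1

Q = I·t = 17.90 A × 1270.0 s = 22730 C, so n(e⁻) = 22730/96485 = 0.2356 mol.
n(M) deposited = 27.0 / 114.5 = 0.2358 mol.
Electrons per atom = n(e⁻)/n(M) = 0.2356 / 0.2358 = 0.999 ≈ 1, so the ion is M⁺.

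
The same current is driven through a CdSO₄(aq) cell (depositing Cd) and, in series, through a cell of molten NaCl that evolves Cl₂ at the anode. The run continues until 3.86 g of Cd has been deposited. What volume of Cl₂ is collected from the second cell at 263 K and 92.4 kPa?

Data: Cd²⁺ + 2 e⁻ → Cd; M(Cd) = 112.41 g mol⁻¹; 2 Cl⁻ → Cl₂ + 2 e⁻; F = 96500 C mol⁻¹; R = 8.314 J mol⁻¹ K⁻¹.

0.813 L

n(Cd) = 3.86 / 112.41 = 0.03434 mol, so n(e⁻) = 2 × 0.03434 = 0.06868 mol.
The cells are in series, so the same 0.06868 mol of electrons passes through the second cell.
2 Cl⁻ → Cl₂ + 2 e⁻ — 2 mol e⁻ per mol Cl₂, so n(Cl₂) = 0.06868/2 = 0.03434 mol.
V = nRT/P = (0.03434 × 8.314 × 263) / (92.4 × 10³) = 8.13 × 10⁻⁴ m³ = 0.813 L.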